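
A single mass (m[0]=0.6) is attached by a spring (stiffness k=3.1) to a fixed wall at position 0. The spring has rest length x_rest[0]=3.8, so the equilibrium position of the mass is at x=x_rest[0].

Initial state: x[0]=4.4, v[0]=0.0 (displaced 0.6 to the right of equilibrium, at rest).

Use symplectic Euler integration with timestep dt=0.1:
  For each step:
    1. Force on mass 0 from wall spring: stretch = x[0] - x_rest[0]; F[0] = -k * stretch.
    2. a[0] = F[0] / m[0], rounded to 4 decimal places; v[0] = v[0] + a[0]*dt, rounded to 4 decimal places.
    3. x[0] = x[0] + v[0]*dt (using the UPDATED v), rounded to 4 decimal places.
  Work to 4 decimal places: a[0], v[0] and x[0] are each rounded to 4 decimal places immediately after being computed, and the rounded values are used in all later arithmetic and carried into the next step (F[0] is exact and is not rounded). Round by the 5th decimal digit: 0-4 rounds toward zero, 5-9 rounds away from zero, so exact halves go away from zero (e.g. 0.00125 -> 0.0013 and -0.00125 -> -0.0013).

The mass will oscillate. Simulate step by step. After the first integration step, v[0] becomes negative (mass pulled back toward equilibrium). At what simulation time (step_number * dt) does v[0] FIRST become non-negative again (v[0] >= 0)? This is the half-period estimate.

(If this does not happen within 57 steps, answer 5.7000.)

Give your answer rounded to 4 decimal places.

Answer: 1.4000

Derivation:
Step 0: x=[4.4000] v=[0.0000]
Step 1: x=[4.3690] v=[-0.3100]
Step 2: x=[4.3086] v=[-0.6040]
Step 3: x=[4.2219] v=[-0.8668]
Step 4: x=[4.1134] v=[-1.0848]
Step 5: x=[3.9887] v=[-1.2467]
Step 6: x=[3.8543] v=[-1.3442]
Step 7: x=[3.7171] v=[-1.3723]
Step 8: x=[3.5842] v=[-1.3295]
Step 9: x=[3.4624] v=[-1.2180]
Step 10: x=[3.3580] v=[-1.0436]
Step 11: x=[3.2765] v=[-0.8152]
Step 12: x=[3.2220] v=[-0.5447]
Step 13: x=[3.1974] v=[-0.2461]
Step 14: x=[3.2039] v=[0.0652]
First v>=0 after going negative at step 14, time=1.4000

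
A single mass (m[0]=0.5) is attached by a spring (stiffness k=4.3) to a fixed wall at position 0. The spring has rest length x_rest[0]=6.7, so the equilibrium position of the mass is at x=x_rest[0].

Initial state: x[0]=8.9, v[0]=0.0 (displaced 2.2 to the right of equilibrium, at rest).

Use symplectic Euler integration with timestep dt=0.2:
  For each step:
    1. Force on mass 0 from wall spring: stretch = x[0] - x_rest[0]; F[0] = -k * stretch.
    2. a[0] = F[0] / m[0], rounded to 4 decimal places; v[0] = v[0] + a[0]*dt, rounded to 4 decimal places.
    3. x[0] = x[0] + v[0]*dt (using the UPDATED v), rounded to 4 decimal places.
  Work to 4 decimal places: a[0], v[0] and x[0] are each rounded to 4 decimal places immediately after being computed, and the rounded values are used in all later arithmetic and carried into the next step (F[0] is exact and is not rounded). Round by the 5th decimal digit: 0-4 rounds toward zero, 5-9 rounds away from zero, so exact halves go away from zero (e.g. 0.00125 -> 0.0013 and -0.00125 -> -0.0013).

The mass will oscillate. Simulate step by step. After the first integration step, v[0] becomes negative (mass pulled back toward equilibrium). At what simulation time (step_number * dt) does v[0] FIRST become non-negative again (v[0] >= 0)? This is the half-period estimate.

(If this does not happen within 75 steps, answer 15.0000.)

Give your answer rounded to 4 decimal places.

Answer: 1.2000

Derivation:
Step 0: x=[8.9000] v=[0.0000]
Step 1: x=[8.1432] v=[-3.7840]
Step 2: x=[6.8899] v=[-6.2663]
Step 3: x=[5.5713] v=[-6.5929]
Step 4: x=[4.6410] v=[-4.6515]
Step 5: x=[4.4190] v=[-1.1100]
Step 6: x=[4.9817] v=[2.8133]
First v>=0 after going negative at step 6, time=1.2000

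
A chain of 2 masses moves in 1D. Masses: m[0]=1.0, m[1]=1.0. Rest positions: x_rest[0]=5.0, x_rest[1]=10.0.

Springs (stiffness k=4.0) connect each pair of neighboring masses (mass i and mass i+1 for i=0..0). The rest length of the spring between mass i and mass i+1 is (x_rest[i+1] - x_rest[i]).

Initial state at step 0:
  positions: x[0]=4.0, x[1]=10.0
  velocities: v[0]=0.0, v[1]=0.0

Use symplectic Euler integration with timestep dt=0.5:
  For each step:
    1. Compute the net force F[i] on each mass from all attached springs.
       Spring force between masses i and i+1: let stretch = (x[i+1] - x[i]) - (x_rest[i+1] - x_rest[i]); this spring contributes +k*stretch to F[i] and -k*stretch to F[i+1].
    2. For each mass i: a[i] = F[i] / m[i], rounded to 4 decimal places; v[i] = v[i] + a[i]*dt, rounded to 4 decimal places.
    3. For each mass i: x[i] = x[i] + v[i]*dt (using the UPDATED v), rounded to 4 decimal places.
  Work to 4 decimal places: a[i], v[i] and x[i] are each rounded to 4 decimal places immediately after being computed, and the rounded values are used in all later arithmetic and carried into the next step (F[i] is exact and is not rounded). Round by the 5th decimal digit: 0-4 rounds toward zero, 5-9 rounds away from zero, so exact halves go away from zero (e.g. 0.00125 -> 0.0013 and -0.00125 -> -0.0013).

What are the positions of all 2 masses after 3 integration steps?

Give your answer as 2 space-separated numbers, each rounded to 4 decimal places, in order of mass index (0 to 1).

Answer: 4.0000 10.0000

Derivation:
Step 0: x=[4.0000 10.0000] v=[0.0000 0.0000]
Step 1: x=[5.0000 9.0000] v=[2.0000 -2.0000]
Step 2: x=[5.0000 9.0000] v=[0.0000 0.0000]
Step 3: x=[4.0000 10.0000] v=[-2.0000 2.0000]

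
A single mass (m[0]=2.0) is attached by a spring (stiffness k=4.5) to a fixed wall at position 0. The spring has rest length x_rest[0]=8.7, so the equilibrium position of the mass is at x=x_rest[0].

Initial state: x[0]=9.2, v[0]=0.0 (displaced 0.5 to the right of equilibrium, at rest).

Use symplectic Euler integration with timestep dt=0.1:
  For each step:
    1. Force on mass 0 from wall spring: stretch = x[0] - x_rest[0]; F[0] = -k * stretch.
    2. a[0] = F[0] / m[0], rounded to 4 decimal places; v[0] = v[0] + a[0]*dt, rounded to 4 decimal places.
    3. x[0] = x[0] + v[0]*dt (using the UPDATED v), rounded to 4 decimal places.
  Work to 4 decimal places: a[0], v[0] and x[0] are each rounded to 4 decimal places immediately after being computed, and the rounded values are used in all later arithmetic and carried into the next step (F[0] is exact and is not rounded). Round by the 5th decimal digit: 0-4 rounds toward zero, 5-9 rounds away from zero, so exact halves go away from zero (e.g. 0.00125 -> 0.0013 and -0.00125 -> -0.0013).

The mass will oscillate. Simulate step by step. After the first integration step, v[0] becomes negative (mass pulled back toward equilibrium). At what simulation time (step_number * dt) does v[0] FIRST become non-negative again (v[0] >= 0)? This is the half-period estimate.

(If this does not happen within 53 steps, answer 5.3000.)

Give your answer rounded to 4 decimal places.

Answer: 2.1000

Derivation:
Step 0: x=[9.2000] v=[0.0000]
Step 1: x=[9.1888] v=[-0.1125]
Step 2: x=[9.1666] v=[-0.2225]
Step 3: x=[9.1339] v=[-0.3275]
Step 4: x=[9.0914] v=[-0.4251]
Step 5: x=[9.0401] v=[-0.5132]
Step 6: x=[8.9811] v=[-0.5897]
Step 7: x=[8.9158] v=[-0.6530]
Step 8: x=[8.8456] v=[-0.7016]
Step 9: x=[8.7722] v=[-0.7344]
Step 10: x=[8.6971] v=[-0.7507]
Step 11: x=[8.6221] v=[-0.7501]
Step 12: x=[8.5488] v=[-0.7326]
Step 13: x=[8.4789] v=[-0.6986]
Step 14: x=[8.4140] v=[-0.6489]
Step 15: x=[8.3555] v=[-0.5846]
Step 16: x=[8.3048] v=[-0.5071]
Step 17: x=[8.2630] v=[-0.4182]
Step 18: x=[8.2310] v=[-0.3199]
Step 19: x=[8.2096] v=[-0.2144]
Step 20: x=[8.1992] v=[-0.1041]
Step 21: x=[8.2001] v=[0.0086]
First v>=0 after going negative at step 21, time=2.1000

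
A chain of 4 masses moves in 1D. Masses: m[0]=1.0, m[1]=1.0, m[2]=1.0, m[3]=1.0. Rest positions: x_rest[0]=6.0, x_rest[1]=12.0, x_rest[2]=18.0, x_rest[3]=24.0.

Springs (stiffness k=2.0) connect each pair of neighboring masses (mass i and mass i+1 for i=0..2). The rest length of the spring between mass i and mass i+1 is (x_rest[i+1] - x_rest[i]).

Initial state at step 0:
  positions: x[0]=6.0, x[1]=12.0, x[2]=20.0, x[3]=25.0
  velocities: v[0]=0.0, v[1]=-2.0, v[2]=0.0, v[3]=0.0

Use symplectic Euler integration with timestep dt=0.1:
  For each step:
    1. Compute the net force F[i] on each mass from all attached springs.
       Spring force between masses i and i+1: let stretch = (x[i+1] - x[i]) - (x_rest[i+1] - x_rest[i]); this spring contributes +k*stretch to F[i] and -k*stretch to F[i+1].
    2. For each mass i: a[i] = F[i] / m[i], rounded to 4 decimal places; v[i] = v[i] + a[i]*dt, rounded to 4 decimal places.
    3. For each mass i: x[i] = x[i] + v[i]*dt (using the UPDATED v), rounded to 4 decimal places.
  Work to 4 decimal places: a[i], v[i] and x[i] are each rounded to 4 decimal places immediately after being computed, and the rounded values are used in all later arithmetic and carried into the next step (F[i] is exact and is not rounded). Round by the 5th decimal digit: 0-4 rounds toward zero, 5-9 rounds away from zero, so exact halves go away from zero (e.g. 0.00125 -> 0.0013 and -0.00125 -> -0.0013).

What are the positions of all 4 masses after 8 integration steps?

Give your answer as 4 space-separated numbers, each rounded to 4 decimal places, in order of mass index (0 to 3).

Step 0: x=[6.0000 12.0000 20.0000 25.0000] v=[0.0000 -2.0000 0.0000 0.0000]
Step 1: x=[6.0000 11.8400 19.9400 25.0200] v=[0.0000 -1.6000 -0.6000 0.2000]
Step 2: x=[5.9968 11.7252 19.8196 25.0584] v=[-0.0320 -1.1480 -1.2040 0.3840]
Step 3: x=[5.9882 11.6577 19.6421 25.1120] v=[-0.0863 -0.6748 -1.7751 0.5362]
Step 4: x=[5.9730 11.6365 19.4143 25.1762] v=[-0.1524 -0.2118 -2.2780 0.6422]
Step 5: x=[5.9510 11.6576 19.1462 25.2452] v=[-0.2197 0.2111 -2.6812 0.6898]
Step 6: x=[5.9232 11.7144 18.8503 25.3122] v=[-0.2784 0.5675 -2.9591 0.6700]
Step 7: x=[5.8912 11.7980 18.5409 25.3700] v=[-0.3202 0.8364 -3.0939 0.5776]
Step 8: x=[5.8573 11.8984 18.2332 25.4112] v=[-0.3388 1.0036 -3.0767 0.4118]

Answer: 5.8573 11.8984 18.2332 25.4112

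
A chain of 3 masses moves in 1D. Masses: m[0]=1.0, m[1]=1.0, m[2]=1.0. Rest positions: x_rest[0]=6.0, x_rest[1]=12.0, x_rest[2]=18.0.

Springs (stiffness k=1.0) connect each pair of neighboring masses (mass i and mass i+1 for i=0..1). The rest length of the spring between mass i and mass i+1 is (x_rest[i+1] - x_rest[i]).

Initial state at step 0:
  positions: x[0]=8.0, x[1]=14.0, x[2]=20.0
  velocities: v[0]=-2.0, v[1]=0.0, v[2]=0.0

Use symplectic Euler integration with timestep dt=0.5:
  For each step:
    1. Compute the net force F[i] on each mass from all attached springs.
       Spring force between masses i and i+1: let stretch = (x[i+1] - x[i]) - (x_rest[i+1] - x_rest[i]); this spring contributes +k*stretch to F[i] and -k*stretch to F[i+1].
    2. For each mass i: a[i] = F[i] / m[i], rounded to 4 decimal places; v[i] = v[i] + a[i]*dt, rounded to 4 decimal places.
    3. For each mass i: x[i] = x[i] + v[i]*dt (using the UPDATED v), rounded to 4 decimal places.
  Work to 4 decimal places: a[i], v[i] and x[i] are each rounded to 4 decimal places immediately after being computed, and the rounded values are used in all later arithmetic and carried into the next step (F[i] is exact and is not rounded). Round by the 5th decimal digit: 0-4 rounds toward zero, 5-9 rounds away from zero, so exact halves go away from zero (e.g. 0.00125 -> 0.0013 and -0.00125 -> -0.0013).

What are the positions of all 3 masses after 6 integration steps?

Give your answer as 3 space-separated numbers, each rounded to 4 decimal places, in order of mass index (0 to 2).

Answer: 6.0557 11.6631 18.2812

Derivation:
Step 0: x=[8.0000 14.0000 20.0000] v=[-2.0000 0.0000 0.0000]
Step 1: x=[7.0000 14.0000 20.0000] v=[-2.0000 0.0000 0.0000]
Step 2: x=[6.2500 13.7500 20.0000] v=[-1.5000 -0.5000 0.0000]
Step 3: x=[5.8750 13.1875 19.9375] v=[-0.7500 -1.1250 -0.1250]
Step 4: x=[5.8281 12.4844 19.6875] v=[-0.0938 -1.4063 -0.5000]
Step 5: x=[5.9453 11.9180 19.1367] v=[0.2344 -1.1329 -1.1016]
Step 6: x=[6.0557 11.6631 18.2812] v=[0.2208 -0.5099 -1.7110]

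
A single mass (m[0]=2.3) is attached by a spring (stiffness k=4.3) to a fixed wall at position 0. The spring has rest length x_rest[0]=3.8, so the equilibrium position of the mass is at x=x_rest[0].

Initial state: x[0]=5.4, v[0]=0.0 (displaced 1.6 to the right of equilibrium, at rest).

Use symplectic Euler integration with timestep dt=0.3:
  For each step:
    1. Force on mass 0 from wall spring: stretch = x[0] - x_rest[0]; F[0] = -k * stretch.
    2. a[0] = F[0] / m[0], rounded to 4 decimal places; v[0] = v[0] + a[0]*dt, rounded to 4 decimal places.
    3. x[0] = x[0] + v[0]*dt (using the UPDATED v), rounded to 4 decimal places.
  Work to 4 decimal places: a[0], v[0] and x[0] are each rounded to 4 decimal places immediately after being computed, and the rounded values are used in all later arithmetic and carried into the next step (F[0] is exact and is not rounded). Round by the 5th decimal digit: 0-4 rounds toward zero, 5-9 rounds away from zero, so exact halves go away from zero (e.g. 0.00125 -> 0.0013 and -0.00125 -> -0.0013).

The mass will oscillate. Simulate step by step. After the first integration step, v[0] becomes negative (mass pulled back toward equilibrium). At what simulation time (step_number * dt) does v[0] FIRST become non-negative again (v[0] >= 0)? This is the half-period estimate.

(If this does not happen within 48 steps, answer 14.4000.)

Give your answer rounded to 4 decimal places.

Answer: 2.4000

Derivation:
Step 0: x=[5.4000] v=[0.0000]
Step 1: x=[5.1308] v=[-0.8974]
Step 2: x=[4.6377] v=[-1.6438]
Step 3: x=[4.0036] v=[-2.1136]
Step 4: x=[3.3353] v=[-2.2278]
Step 5: x=[2.7451] v=[-1.9672]
Step 6: x=[2.3325] v=[-1.3755]
Step 7: x=[2.1668] v=[-0.5524]
Step 8: x=[2.2759] v=[0.3636]
First v>=0 after going negative at step 8, time=2.4000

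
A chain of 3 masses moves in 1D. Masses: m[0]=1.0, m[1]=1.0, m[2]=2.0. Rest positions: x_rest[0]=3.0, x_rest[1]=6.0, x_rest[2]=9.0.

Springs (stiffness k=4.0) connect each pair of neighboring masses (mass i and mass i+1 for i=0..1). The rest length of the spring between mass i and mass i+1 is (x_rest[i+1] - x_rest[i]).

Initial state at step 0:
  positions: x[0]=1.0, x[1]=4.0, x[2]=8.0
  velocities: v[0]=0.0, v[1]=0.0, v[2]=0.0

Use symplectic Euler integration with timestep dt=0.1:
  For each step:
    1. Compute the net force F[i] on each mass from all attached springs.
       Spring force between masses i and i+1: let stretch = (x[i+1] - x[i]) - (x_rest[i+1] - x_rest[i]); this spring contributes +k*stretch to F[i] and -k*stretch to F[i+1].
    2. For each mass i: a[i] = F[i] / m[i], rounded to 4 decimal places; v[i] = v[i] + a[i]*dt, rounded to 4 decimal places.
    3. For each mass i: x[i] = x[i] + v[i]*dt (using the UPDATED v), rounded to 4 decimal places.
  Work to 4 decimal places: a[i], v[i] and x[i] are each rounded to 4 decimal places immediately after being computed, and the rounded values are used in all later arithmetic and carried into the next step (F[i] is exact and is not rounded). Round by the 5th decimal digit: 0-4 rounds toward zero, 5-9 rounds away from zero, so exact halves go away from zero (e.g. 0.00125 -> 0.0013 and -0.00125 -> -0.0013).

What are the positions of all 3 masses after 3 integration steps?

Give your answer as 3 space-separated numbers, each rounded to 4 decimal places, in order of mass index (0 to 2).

Answer: 1.0078 4.2204 7.8859

Derivation:
Step 0: x=[1.0000 4.0000 8.0000] v=[0.0000 0.0000 0.0000]
Step 1: x=[1.0000 4.0400 7.9800] v=[0.0000 0.4000 -0.2000]
Step 2: x=[1.0016 4.1160 7.9412] v=[0.0160 0.7600 -0.3880]
Step 3: x=[1.0078 4.2204 7.8859] v=[0.0618 1.0443 -0.5530]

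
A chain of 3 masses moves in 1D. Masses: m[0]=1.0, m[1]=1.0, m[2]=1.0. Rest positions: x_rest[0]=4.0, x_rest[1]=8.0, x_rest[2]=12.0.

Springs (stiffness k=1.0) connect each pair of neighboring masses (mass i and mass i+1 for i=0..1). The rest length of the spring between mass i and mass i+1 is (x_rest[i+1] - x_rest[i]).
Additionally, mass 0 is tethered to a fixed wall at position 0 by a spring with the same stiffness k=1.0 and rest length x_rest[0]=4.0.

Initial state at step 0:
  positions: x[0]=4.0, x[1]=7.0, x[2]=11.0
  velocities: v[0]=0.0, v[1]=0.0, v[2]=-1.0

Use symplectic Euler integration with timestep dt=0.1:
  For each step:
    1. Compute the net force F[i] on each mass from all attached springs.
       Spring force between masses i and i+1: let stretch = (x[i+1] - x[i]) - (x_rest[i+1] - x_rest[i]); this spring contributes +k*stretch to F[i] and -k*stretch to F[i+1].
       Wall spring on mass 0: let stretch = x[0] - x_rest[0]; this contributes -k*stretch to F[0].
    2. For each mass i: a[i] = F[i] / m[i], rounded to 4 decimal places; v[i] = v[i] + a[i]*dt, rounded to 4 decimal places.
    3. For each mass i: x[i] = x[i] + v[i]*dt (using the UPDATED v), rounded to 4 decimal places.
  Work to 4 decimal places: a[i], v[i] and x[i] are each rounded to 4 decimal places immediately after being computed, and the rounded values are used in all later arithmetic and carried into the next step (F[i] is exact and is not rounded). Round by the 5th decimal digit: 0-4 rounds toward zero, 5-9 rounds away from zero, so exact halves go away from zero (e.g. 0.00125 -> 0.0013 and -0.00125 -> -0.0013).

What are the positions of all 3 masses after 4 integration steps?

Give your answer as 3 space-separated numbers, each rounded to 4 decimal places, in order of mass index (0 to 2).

Answer: 3.9044 7.0857 10.6114

Derivation:
Step 0: x=[4.0000 7.0000 11.0000] v=[0.0000 0.0000 -1.0000]
Step 1: x=[3.9900 7.0100 10.9000] v=[-0.1000 0.1000 -1.0000]
Step 2: x=[3.9703 7.0287 10.8011] v=[-0.1970 0.1870 -0.9890]
Step 3: x=[3.9415 7.0545 10.7045] v=[-0.2882 0.2584 -0.9662]
Step 4: x=[3.9044 7.0857 10.6114] v=[-0.3711 0.3121 -0.9312]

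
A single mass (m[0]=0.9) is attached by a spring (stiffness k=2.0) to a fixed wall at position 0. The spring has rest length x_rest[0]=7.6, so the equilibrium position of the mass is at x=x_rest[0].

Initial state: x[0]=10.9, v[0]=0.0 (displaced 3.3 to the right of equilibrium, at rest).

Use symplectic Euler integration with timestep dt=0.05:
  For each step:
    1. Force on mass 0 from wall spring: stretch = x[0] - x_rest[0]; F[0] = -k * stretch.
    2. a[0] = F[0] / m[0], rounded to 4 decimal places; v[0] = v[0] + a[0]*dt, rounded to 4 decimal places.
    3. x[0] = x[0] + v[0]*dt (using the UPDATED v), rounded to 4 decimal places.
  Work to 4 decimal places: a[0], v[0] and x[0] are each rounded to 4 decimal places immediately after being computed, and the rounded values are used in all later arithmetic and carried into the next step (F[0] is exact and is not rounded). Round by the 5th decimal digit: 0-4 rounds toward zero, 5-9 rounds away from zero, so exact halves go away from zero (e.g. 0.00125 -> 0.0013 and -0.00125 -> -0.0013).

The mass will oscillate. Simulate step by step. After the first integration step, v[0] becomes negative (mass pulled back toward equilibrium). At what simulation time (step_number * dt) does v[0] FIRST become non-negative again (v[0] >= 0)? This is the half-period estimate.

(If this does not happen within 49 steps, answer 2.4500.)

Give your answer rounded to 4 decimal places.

Step 0: x=[10.9000] v=[0.0000]
Step 1: x=[10.8817] v=[-0.3667]
Step 2: x=[10.8451] v=[-0.7313]
Step 3: x=[10.7905] v=[-1.0919]
Step 4: x=[10.7182] v=[-1.4464]
Step 5: x=[10.6286] v=[-1.7929]
Step 6: x=[10.5221] v=[-2.1294]
Step 7: x=[10.3994] v=[-2.4541]
Step 8: x=[10.2611] v=[-2.7651]
Step 9: x=[10.1081] v=[-3.0608]
Step 10: x=[9.9411] v=[-3.3395]
Step 11: x=[9.7611] v=[-3.5996]
Step 12: x=[9.5691] v=[-3.8397]
Step 13: x=[9.3662] v=[-4.0585]
Step 14: x=[9.1535] v=[-4.2547]
Step 15: x=[8.9321] v=[-4.4273]
Step 16: x=[8.7033] v=[-4.5753]
Step 17: x=[8.4684] v=[-4.6979]
Step 18: x=[8.2287] v=[-4.7944]
Step 19: x=[7.9855] v=[-4.8643]
Step 20: x=[7.7401] v=[-4.9071]
Step 21: x=[7.4940] v=[-4.9227]
Step 22: x=[7.2485] v=[-4.9109]
Step 23: x=[7.0049] v=[-4.8718]
Step 24: x=[6.7646] v=[-4.8057]
Step 25: x=[6.5290] v=[-4.7129]
Step 26: x=[6.2993] v=[-4.5939]
Step 27: x=[6.0768] v=[-4.4494]
Step 28: x=[5.8628] v=[-4.2802]
Step 29: x=[5.6584] v=[-4.0872]
Step 30: x=[5.4648] v=[-3.8715]
Step 31: x=[5.2831] v=[-3.6343]
Step 32: x=[5.1143] v=[-3.3769]
Step 33: x=[4.9593] v=[-3.1007]
Step 34: x=[4.8189] v=[-2.8073]
Step 35: x=[4.6940] v=[-2.4983]
Step 36: x=[4.5852] v=[-2.1754]
Step 37: x=[4.4932] v=[-1.8404]
Step 38: x=[4.4184] v=[-1.4952]
Step 39: x=[4.3613] v=[-1.1417]
Step 40: x=[4.3222] v=[-0.7818]
Step 41: x=[4.3013] v=[-0.4176]
Step 42: x=[4.2987] v=[-0.0511]
Step 43: x=[4.3145] v=[0.3157]
First v>=0 after going negative at step 43, time=2.1500

Answer: 2.1500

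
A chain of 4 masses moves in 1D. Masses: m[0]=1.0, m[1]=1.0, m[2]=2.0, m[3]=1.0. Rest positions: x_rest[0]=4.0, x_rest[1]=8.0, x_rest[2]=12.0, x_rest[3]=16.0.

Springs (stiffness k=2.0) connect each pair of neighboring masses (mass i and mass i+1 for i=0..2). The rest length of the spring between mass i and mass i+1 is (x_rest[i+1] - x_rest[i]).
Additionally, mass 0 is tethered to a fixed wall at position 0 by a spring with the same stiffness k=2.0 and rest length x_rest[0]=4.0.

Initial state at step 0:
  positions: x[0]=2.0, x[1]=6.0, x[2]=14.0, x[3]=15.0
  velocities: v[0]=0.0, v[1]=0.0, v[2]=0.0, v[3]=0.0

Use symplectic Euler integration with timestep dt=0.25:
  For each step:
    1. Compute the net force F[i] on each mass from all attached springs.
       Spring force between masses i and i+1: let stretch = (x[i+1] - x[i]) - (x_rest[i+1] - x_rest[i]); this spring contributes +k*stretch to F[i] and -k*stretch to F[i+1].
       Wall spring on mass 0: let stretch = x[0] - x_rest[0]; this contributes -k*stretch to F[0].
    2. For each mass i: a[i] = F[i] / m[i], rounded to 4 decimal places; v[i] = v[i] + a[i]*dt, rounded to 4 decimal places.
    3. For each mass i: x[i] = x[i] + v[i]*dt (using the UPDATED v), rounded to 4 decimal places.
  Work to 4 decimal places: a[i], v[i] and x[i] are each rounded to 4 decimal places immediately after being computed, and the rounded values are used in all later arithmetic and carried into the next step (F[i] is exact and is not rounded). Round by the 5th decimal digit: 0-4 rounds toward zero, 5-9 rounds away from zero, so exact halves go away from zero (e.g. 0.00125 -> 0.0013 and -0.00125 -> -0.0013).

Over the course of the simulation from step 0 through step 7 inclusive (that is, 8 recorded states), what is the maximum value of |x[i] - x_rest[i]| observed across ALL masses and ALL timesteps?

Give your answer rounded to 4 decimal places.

Step 0: x=[2.0000 6.0000 14.0000 15.0000] v=[0.0000 0.0000 0.0000 0.0000]
Step 1: x=[2.2500 6.5000 13.5625 15.3750] v=[1.0000 2.0000 -1.7500 1.5000]
Step 2: x=[2.7500 7.3516 12.7969 16.0235] v=[2.0000 3.4063 -3.0625 2.5938]
Step 3: x=[3.4815 8.3087 11.8926 16.7686] v=[2.9258 3.8282 -3.6172 2.9805]
Step 4: x=[4.3812 9.1104 11.0691 17.4042] v=[3.5987 3.2066 -3.2942 2.5425]
Step 5: x=[5.3244 9.5658 10.5191 17.7480] v=[3.7727 1.8214 -2.2001 1.3750]
Step 6: x=[6.1322 9.6102 10.3613 17.6881] v=[3.2312 0.1774 -0.6312 -0.2395]
Step 7: x=[6.6082 9.3137 10.6145 17.2124] v=[1.9041 -1.1861 1.0127 -1.9029]
Max displacement = 2.6082

Answer: 2.6082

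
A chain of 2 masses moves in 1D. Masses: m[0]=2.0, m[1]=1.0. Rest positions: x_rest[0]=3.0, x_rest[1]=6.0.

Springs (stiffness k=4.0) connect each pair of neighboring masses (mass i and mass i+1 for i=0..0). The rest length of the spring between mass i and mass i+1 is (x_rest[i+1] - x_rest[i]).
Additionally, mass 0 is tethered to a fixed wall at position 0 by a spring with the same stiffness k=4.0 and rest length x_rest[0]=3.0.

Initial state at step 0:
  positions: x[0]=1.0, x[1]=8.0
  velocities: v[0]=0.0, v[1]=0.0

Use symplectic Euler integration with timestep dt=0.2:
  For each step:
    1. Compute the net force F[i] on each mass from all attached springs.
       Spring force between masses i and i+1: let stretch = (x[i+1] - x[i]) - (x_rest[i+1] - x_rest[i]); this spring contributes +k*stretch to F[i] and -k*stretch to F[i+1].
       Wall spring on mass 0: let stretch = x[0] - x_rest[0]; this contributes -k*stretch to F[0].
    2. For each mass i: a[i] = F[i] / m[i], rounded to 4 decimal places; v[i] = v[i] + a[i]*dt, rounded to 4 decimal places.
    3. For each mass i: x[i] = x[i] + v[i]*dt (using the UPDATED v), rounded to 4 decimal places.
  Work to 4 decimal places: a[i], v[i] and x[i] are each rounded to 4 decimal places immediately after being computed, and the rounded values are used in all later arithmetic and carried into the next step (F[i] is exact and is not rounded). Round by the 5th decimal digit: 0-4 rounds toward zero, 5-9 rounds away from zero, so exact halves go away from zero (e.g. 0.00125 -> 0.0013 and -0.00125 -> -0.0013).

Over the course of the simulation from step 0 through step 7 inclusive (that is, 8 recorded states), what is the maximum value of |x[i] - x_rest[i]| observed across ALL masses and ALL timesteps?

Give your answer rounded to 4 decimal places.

Step 0: x=[1.0000 8.0000] v=[0.0000 0.0000]
Step 1: x=[1.4800 7.3600] v=[2.4000 -3.2000]
Step 2: x=[2.3120 6.2592] v=[4.1600 -5.5040]
Step 3: x=[3.2748 5.0068] v=[4.8141 -6.2618]
Step 4: x=[4.1142 3.9573] v=[4.1970 -5.2474]
Step 5: x=[4.6119 3.4129] v=[2.4886 -2.7219]
Step 6: x=[4.6447 3.5404] v=[0.1642 0.6373]
Step 7: x=[4.2176 4.3245] v=[-2.1354 3.9207]
Max displacement = 2.5871

Answer: 2.5871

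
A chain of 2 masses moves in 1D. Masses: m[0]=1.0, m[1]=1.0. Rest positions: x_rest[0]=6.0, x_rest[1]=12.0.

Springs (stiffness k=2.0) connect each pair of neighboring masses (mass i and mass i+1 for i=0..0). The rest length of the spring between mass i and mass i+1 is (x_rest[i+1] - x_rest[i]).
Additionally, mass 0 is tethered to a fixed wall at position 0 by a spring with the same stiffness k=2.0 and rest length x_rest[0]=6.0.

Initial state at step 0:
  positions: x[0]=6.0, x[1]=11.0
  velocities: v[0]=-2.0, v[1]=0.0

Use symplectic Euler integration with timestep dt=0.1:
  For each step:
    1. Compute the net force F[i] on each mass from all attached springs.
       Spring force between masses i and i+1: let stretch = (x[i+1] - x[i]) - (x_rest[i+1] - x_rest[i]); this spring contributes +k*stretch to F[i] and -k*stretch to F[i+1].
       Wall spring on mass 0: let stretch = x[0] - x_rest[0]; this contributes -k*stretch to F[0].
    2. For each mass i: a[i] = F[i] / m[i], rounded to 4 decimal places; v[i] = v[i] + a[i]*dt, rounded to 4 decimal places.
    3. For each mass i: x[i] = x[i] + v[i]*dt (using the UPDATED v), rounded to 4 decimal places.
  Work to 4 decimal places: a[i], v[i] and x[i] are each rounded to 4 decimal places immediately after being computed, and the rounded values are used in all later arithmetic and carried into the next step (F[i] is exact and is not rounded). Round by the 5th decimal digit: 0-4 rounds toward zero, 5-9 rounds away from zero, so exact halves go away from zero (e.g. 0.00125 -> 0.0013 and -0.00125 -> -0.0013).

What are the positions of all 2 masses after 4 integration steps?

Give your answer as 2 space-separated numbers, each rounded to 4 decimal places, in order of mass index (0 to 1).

Answer: 5.0952 11.1497

Derivation:
Step 0: x=[6.0000 11.0000] v=[-2.0000 0.0000]
Step 1: x=[5.7800 11.0200] v=[-2.2000 0.2000]
Step 2: x=[5.5492 11.0552] v=[-2.3080 0.3520]
Step 3: x=[5.3175 11.1003] v=[-2.3166 0.4508]
Step 4: x=[5.0952 11.1497] v=[-2.2235 0.4942]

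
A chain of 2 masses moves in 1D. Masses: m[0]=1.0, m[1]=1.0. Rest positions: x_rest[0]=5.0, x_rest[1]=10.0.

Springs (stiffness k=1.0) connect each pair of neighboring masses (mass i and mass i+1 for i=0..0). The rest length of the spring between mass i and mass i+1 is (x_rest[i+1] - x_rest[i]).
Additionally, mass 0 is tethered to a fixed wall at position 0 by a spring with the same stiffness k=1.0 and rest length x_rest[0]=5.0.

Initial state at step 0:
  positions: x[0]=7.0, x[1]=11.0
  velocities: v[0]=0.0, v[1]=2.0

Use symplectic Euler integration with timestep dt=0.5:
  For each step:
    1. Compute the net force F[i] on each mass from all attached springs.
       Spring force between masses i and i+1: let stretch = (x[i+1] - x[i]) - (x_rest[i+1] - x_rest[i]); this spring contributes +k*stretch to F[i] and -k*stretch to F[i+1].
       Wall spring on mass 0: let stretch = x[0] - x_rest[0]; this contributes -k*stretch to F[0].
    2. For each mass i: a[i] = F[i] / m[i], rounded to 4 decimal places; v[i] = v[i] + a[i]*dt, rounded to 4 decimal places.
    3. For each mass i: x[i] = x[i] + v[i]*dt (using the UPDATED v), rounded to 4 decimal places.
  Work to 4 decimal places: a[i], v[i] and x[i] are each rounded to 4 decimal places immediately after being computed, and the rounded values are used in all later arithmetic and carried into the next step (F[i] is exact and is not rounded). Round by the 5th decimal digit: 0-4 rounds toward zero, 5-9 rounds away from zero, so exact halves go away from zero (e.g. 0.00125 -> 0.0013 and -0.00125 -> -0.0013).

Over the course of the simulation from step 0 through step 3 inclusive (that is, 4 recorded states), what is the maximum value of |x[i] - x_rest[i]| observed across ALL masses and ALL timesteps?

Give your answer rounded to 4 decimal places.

Step 0: x=[7.0000 11.0000] v=[0.0000 2.0000]
Step 1: x=[6.2500 12.2500] v=[-1.5000 2.5000]
Step 2: x=[5.4375 13.2500] v=[-1.6250 2.0000]
Step 3: x=[5.2188 13.5469] v=[-0.4375 0.5938]
Max displacement = 3.5469

Answer: 3.5469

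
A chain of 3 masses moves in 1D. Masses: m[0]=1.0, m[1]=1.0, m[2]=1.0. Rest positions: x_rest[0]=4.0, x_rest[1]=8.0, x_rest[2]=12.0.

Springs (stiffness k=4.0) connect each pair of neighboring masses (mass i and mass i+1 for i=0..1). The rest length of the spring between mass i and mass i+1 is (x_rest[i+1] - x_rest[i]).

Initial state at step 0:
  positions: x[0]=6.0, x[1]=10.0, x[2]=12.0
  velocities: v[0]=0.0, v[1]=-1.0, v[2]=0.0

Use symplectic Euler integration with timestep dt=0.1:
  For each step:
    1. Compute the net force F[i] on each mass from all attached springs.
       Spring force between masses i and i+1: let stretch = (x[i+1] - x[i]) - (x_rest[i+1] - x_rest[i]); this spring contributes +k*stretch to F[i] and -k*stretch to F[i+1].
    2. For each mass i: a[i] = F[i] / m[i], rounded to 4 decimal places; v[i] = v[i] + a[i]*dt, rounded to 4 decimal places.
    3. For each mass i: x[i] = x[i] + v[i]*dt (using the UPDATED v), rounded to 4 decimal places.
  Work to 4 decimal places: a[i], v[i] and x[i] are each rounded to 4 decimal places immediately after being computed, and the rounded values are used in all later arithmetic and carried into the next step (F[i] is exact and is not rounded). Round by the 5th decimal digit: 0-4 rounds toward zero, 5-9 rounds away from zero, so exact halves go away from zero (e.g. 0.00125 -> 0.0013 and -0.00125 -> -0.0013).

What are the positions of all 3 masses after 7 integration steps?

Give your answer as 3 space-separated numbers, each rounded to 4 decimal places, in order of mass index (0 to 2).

Step 0: x=[6.0000 10.0000 12.0000] v=[0.0000 -1.0000 0.0000]
Step 1: x=[6.0000 9.8200 12.0800] v=[0.0000 -1.8000 0.8000]
Step 2: x=[5.9928 9.5776 12.2296] v=[-0.0720 -2.4240 1.4960]
Step 3: x=[5.9690 9.2979 12.4331] v=[-0.2381 -2.7971 2.0352]
Step 4: x=[5.9184 9.0104 12.6712] v=[-0.5065 -2.8746 2.3811]
Step 5: x=[5.8314 8.7457 12.9229] v=[-0.8697 -2.6471 2.5168]
Step 6: x=[5.7010 8.5315 13.1675] v=[-1.3040 -2.1419 2.4459]
Step 7: x=[5.5238 8.3895 13.3867] v=[-1.7718 -1.4197 2.1915]

Answer: 5.5238 8.3895 13.3867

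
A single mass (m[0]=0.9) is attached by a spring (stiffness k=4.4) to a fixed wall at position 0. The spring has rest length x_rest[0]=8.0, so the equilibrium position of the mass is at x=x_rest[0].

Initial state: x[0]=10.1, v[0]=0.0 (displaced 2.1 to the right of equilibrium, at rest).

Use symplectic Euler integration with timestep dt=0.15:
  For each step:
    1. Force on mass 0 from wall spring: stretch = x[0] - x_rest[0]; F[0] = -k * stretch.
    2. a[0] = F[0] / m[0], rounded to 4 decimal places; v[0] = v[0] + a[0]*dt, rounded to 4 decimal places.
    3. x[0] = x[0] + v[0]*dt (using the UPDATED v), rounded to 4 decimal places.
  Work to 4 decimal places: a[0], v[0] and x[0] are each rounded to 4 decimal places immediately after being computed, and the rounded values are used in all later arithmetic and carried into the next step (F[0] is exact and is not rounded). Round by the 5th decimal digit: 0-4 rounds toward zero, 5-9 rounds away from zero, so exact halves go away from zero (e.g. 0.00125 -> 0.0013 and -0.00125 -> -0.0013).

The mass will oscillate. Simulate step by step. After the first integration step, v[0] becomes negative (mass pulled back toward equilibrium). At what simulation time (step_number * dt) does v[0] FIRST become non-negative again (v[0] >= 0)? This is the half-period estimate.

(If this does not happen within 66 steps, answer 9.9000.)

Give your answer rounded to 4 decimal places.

Step 0: x=[10.1000] v=[0.0000]
Step 1: x=[9.8690] v=[-1.5400]
Step 2: x=[9.4324] v=[-2.9106]
Step 3: x=[8.8383] v=[-3.9610]
Step 4: x=[8.1519] v=[-4.5758]
Step 5: x=[7.4488] v=[-4.6872]
Step 6: x=[6.8064] v=[-4.2830]
Step 7: x=[6.2952] v=[-3.4077]
Step 8: x=[5.9716] v=[-2.1575]
Step 9: x=[5.8711] v=[-0.6700]
Step 10: x=[6.0048] v=[0.8912]
First v>=0 after going negative at step 10, time=1.5000

Answer: 1.5000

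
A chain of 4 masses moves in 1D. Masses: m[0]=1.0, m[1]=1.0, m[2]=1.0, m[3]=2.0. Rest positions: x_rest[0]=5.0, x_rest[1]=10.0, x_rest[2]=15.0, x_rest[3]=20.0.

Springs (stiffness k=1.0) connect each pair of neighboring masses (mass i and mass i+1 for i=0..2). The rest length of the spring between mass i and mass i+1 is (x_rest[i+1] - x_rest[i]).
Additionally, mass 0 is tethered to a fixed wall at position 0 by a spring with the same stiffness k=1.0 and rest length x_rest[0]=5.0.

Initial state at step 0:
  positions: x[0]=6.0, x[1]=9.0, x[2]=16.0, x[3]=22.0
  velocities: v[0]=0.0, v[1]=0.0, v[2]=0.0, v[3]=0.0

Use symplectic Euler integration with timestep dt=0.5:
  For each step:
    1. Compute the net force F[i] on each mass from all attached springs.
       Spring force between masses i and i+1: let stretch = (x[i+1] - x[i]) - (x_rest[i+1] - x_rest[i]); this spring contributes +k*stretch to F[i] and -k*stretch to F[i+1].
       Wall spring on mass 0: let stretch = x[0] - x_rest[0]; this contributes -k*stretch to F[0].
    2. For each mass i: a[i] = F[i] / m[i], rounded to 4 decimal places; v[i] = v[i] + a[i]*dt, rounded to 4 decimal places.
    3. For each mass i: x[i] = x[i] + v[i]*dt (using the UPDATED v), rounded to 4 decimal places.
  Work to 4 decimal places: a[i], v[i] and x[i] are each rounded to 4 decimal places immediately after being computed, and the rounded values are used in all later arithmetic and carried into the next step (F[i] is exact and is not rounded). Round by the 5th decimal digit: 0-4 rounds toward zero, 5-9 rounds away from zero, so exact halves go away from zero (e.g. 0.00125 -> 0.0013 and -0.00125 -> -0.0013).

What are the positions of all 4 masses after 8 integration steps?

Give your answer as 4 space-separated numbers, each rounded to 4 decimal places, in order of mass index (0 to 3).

Answer: 6.1235 11.2245 14.6913 20.3549

Derivation:
Step 0: x=[6.0000 9.0000 16.0000 22.0000] v=[0.0000 0.0000 0.0000 0.0000]
Step 1: x=[5.2500 10.0000 15.7500 21.8750] v=[-1.5000 2.0000 -0.5000 -0.2500]
Step 2: x=[4.3750 11.2500 15.5938 21.6094] v=[-1.7500 2.5000 -0.3125 -0.5313]
Step 3: x=[4.1250 11.8672 15.8555 21.2168] v=[-0.5000 1.2344 0.5234 -0.7852]
Step 4: x=[4.7793 11.5459 16.4605 20.7790] v=[1.3086 -0.6426 1.2099 -0.8756]
Step 5: x=[5.9305 10.7616 16.9165 20.4264] v=[2.3023 -1.5686 0.9119 -0.7052]
Step 6: x=[6.8068 10.3083 16.7112 20.2601] v=[1.7526 -0.9067 -0.4106 -0.3327]
Step 7: x=[6.8568 10.5803 15.7924 20.2752] v=[0.1000 0.5440 -1.8376 0.0301]
Step 8: x=[6.1235 11.2245 14.6913 20.3549] v=[-1.4667 1.2883 -2.2023 0.1594]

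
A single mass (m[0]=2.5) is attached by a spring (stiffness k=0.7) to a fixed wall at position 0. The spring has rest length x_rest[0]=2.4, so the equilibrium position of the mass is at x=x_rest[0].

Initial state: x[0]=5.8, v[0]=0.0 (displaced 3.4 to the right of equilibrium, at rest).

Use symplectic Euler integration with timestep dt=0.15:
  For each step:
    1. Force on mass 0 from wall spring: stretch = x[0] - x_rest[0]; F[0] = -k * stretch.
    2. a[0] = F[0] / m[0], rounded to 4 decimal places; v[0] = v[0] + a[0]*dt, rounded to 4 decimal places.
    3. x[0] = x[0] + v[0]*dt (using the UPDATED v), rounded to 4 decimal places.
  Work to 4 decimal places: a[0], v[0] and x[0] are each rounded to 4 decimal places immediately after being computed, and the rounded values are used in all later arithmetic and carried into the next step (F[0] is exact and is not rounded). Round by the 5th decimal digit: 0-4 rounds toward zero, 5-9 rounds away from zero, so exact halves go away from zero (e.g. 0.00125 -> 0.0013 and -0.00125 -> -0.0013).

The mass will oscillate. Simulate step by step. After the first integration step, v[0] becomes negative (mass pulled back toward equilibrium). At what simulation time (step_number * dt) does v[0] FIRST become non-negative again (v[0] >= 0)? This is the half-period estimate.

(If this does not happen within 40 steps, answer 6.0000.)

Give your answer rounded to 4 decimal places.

Answer: 6.0000

Derivation:
Step 0: x=[5.8000] v=[0.0000]
Step 1: x=[5.7786] v=[-0.1428]
Step 2: x=[5.7359] v=[-0.2847]
Step 3: x=[5.6722] v=[-0.4248]
Step 4: x=[5.5879] v=[-0.5622]
Step 5: x=[5.4835] v=[-0.6961]
Step 6: x=[5.3597] v=[-0.8256]
Step 7: x=[5.2172] v=[-0.9499]
Step 8: x=[5.0570] v=[-1.0682]
Step 9: x=[4.8800] v=[-1.1798]
Step 10: x=[4.6874] v=[-1.2840]
Step 11: x=[4.4804] v=[-1.3801]
Step 12: x=[4.2603] v=[-1.4675]
Step 13: x=[4.0285] v=[-1.5456]
Step 14: x=[3.7864] v=[-1.6140]
Step 15: x=[3.5356] v=[-1.6722]
Step 16: x=[3.2776] v=[-1.7199]
Step 17: x=[3.0141] v=[-1.7568]
Step 18: x=[2.7467] v=[-1.7826]
Step 19: x=[2.4771] v=[-1.7972]
Step 20: x=[2.2070] v=[-1.8004]
Step 21: x=[1.9382] v=[-1.7923]
Step 22: x=[1.6723] v=[-1.7729]
Step 23: x=[1.4110] v=[-1.7423]
Step 24: x=[1.1559] v=[-1.7008]
Step 25: x=[0.9086] v=[-1.6486]
Step 26: x=[0.6707] v=[-1.5860]
Step 27: x=[0.4437] v=[-1.5134]
Step 28: x=[0.2290] v=[-1.4312]
Step 29: x=[0.0280] v=[-1.3400]
Step 30: x=[-0.1581] v=[-1.2404]
Step 31: x=[-0.3281] v=[-1.1330]
Step 32: x=[-0.4809] v=[-1.0184]
Step 33: x=[-0.6155] v=[-0.8974]
Step 34: x=[-0.7311] v=[-0.7708]
Step 35: x=[-0.8270] v=[-0.6393]
Step 36: x=[-0.9026] v=[-0.5038]
Step 37: x=[-0.9574] v=[-0.3651]
Step 38: x=[-0.9910] v=[-0.2241]
Step 39: x=[-1.0033] v=[-0.0817]
Step 40: x=[-0.9941] v=[0.0612]
First v>=0 after going negative at step 40, time=6.0000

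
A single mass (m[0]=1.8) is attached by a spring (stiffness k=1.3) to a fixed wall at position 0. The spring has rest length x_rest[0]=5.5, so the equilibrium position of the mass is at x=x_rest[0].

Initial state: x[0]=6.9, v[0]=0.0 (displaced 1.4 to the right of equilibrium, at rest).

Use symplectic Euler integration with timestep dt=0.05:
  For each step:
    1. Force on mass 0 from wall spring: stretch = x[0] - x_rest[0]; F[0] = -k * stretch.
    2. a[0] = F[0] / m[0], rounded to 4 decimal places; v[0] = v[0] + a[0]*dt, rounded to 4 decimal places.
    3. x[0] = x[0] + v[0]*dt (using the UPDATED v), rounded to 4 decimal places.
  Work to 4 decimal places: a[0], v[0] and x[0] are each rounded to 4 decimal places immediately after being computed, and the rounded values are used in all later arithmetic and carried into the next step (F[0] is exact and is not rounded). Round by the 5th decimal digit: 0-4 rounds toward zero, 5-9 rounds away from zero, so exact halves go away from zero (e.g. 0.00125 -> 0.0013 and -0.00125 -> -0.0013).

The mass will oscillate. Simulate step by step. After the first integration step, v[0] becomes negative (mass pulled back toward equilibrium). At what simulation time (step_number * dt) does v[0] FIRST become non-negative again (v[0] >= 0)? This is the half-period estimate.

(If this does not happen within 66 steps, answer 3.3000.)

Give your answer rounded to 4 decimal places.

Answer: 3.3000

Derivation:
Step 0: x=[6.9000] v=[0.0000]
Step 1: x=[6.8975] v=[-0.0506]
Step 2: x=[6.8924] v=[-0.1011]
Step 3: x=[6.8848] v=[-0.1514]
Step 4: x=[6.8747] v=[-0.2014]
Step 5: x=[6.8622] v=[-0.2510]
Step 6: x=[6.8472] v=[-0.3002]
Step 7: x=[6.8298] v=[-0.3489]
Step 8: x=[6.8100] v=[-0.3969]
Step 9: x=[6.7878] v=[-0.4442]
Step 10: x=[6.7633] v=[-0.4907]
Step 11: x=[6.7365] v=[-0.5363]
Step 12: x=[6.7075] v=[-0.5810]
Step 13: x=[6.6763] v=[-0.6246]
Step 14: x=[6.6429] v=[-0.6671]
Step 15: x=[6.6075] v=[-0.7084]
Step 16: x=[6.5701] v=[-0.7484]
Step 17: x=[6.5308] v=[-0.7870]
Step 18: x=[6.4896] v=[-0.8242]
Step 19: x=[6.4466] v=[-0.8599]
Step 20: x=[6.4019] v=[-0.8941]
Step 21: x=[6.3556] v=[-0.9267]
Step 22: x=[6.3077] v=[-0.9576]
Step 23: x=[6.2584] v=[-0.9868]
Step 24: x=[6.2077] v=[-1.0142]
Step 25: x=[6.1557] v=[-1.0398]
Step 26: x=[6.1025] v=[-1.0635]
Step 27: x=[6.0482] v=[-1.0853]
Step 28: x=[5.9929] v=[-1.1051]
Step 29: x=[5.9368] v=[-1.1229]
Step 30: x=[5.8799] v=[-1.1387]
Step 31: x=[5.8223] v=[-1.1524]
Step 32: x=[5.7641] v=[-1.1640]
Step 33: x=[5.7054] v=[-1.1735]
Step 34: x=[5.6464] v=[-1.1809]
Step 35: x=[5.5871] v=[-1.1862]
Step 36: x=[5.5276] v=[-1.1893]
Step 37: x=[5.4681] v=[-1.1903]
Step 38: x=[5.4086] v=[-1.1892]
Step 39: x=[5.3493] v=[-1.1859]
Step 40: x=[5.2903] v=[-1.1805]
Step 41: x=[5.2317] v=[-1.1729]
Step 42: x=[5.1735] v=[-1.1632]
Step 43: x=[5.1159] v=[-1.1514]
Step 44: x=[5.0590] v=[-1.1375]
Step 45: x=[5.0029] v=[-1.1216]
Step 46: x=[4.9477] v=[-1.1037]
Step 47: x=[4.8935] v=[-1.0838]
Step 48: x=[4.8404] v=[-1.0619]
Step 49: x=[4.7885] v=[-1.0381]
Step 50: x=[4.7379] v=[-1.0124]
Step 51: x=[4.6887] v=[-0.9849]
Step 52: x=[4.6409] v=[-0.9556]
Step 53: x=[4.5947] v=[-0.9246]
Step 54: x=[4.5501] v=[-0.8919]
Step 55: x=[4.5072] v=[-0.8576]
Step 56: x=[4.4661] v=[-0.8218]
Step 57: x=[4.4269] v=[-0.7845]
Step 58: x=[4.3896] v=[-0.7458]
Step 59: x=[4.3543] v=[-0.7057]
Step 60: x=[4.3211] v=[-0.6643]
Step 61: x=[4.2900] v=[-0.6217]
Step 62: x=[4.2611] v=[-0.5780]
Step 63: x=[4.2344] v=[-0.5333]
Step 64: x=[4.2100] v=[-0.4876]
Step 65: x=[4.1880] v=[-0.4410]
Step 66: x=[4.1683] v=[-0.3936]
v[0] did not become non-negative within 66 steps; using fallback time=3.3000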